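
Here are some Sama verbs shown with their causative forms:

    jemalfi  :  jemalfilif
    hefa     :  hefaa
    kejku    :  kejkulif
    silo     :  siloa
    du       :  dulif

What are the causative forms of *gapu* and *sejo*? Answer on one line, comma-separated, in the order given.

The pattern is height harmony: -lif when the last vowel of the stem is a high vowel (*jemalfi*, *kejku*, *du*); -a when the last vowel of the stem is a non-high vowel (*hefa*, *silo*).
Since the last vowel of *gapu* is /u/ (a high vowel), it takes -lif, giving *gapulif*.
*sejo* — last vowel /o/ (a non-high vowel) → -a → *sejoa*.

gapulif, sejoa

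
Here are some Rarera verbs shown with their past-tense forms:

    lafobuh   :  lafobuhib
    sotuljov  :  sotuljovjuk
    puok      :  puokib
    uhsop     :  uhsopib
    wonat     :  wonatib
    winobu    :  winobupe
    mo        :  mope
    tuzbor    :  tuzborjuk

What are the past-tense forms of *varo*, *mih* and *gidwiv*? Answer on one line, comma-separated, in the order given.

The suffix is conditioned by the final sound: -ib when the stem ends in a voiceless consonant (*lafobuh*, *puok*, *uhsop*, *wonat*); -juk when the stem ends in a voiced consonant (*sotuljov*, *tuzbor*); -pe when the stem ends in a vowel (*winobu*, *mo*).
The final sound of *varo* is /o/, which is a vowel, so the suffix is -pe, giving *varope*.
Since the final sound of *mih* is /h/ (a voiceless consonant), it takes -ib, giving *mihib*.
The final sound of *gidwiv* is /v/, which is a voiced consonant, so the suffix is -juk, giving *gidwivjuk*.

varope, mihib, gidwivjuk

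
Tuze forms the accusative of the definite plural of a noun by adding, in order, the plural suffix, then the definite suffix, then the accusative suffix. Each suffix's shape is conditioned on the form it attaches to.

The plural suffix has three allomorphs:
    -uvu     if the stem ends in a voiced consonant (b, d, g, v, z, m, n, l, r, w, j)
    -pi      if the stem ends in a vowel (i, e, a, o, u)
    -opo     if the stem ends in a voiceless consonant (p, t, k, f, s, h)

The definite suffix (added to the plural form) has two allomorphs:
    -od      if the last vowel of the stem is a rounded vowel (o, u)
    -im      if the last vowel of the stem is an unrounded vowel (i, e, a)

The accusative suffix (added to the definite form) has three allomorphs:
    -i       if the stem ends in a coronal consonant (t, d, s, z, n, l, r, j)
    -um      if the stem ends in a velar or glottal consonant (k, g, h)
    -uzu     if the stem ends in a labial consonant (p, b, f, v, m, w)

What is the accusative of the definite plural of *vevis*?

Since the final sound of *vevis* is /s/ (a voiceless consonant), it takes -opo, giving *vevisopo*.
The last vowel of the plural form *vevisopo* is /o/, which is a rounded vowel, so the definite suffix is -od, giving *vevisopood*.
Since the final consonant of the definite form *vevisopood* is /d/ (coronal), it takes -i, giving *vevisopoodi*.

vevisopoodi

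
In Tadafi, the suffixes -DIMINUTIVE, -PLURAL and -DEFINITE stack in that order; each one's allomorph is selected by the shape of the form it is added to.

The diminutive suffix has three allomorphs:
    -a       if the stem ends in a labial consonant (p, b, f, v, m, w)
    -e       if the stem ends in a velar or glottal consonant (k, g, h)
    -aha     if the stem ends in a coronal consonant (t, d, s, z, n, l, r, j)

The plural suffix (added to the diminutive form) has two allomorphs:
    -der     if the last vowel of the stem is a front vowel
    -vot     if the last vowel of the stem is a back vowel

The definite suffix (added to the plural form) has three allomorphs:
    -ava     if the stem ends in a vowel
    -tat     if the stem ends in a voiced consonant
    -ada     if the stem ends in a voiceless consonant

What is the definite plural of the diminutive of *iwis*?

iwisahavotada

*iwis*: final consonant = /s/, coronal → -aha → *iwisaha*.
The last vowel of the diminutive form *iwisaha* is /a/, which is a back vowel, so the plural suffix is -vot, giving *iwisahavot*.
The final sound of the plural form *iwisahavot* is /t/, which is a voiceless consonant, so the definite suffix is -ada, giving *iwisahavotada*.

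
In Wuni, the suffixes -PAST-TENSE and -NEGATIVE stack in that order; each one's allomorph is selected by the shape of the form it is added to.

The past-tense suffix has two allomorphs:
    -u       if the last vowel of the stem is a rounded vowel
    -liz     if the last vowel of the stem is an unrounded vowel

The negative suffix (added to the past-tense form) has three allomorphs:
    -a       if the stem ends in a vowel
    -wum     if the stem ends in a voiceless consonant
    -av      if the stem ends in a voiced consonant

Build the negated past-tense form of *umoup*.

*umoup* — last vowel /u/ (a rounded vowel) → -u → *umoupu*.
Since the final sound of the past-tense form *umoupu* is /u/ (a vowel), it takes -a, giving *umoupua*.

umoupua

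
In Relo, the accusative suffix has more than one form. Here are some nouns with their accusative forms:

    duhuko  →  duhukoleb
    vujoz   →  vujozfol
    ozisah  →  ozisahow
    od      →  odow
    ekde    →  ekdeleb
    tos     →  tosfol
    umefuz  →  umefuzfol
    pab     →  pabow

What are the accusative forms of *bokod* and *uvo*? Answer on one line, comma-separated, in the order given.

The pattern is sibilance of the final sound: -fol when the stem ends in a sibilant (*vujoz*, *tos*, *umefuz*); -ow when the stem ends in a non-sibilant consonant (*ozisah*, *od*, *pab*); -leb when the stem ends in a vowel (*duhuko*, *ekde*).
*bokod*: final sound = /d/, a non-sibilant consonant → -ow → *bokodow*.
Since the final sound of *uvo* is /o/ (a vowel), it takes -leb, giving *uvoleb*.

bokodow, uvoleb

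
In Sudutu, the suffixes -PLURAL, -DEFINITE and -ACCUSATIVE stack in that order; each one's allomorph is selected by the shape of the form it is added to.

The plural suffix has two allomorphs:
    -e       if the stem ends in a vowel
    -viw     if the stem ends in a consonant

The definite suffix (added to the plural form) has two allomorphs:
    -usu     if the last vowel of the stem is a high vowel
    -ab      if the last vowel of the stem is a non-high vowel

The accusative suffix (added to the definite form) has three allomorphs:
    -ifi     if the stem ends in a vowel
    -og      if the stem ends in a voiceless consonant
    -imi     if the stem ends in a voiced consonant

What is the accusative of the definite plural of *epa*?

epaeabimi

The final sound of *epa* is /a/, which is a vowel, so the plural suffix is -e, giving *epae*.
The plural form *epae*: last vowel = /e/, a non-high vowel → -ab → *epaeab*.
The final sound of the definite form *epaeab* is /b/, which is a voiced consonant, so the accusative suffix is -imi, giving *epaeabimi*.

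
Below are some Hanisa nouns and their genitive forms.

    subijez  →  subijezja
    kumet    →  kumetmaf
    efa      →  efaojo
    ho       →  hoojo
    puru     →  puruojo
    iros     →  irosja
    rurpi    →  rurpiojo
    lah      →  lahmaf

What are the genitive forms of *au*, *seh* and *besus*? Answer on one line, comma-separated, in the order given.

auojo, sehmaf, besusja

The alternation tracks the final sound of the stem — -ja when the stem ends in a sibilant (*subijez*, *iros*); -maf when the stem ends in a non-sibilant consonant (*kumet*, *lah*); -ojo when the stem ends in a vowel (*efa*, *ho*, *puru*, *rurpi*).
The final sound of *au* is /u/, which is a vowel, so the suffix is -ojo, giving *auojo*.
*seh* — final sound /h/ (a non-sibilant consonant) → -maf → *sehmaf*.
*besus* — final sound /s/ (a sibilant) → -ja → *besusja*.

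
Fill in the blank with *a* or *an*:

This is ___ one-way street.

a

The indefinite article is chosen by the initial *sound* of the following word, not its spelling.
*one-way* begins with the sound /wʌ/ (*one* pronounced /wʌn/) — a consonant sound.
So the article is *a*: This is a one-way street.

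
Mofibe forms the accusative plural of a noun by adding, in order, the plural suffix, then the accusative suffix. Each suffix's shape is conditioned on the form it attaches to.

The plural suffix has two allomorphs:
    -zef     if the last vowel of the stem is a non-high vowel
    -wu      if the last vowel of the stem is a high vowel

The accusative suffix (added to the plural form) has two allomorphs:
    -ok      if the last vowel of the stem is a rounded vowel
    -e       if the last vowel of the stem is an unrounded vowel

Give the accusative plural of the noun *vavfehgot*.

Since the last vowel of *vavfehgot* is /o/ (a non-high vowel), it takes -zef, giving *vavfehgotzef*.
The plural form *vavfehgotzef* — last vowel /e/ (an unrounded vowel) → -e → *vavfehgotzefe*.

vavfehgotzefe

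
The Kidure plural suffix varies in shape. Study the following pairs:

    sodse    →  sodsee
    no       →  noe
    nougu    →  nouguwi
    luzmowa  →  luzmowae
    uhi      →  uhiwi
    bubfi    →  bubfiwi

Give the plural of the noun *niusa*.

The suffix is conditioned by the last vowel: -wi when the last vowel of the stem is a high vowel (*nougu*, *uhi*, *bubfi*); -e when the last vowel of the stem is a non-high vowel (*sodse*, *no*, *luzmowa*).
Since the last vowel of *niusa* is /a/ (a non-high vowel), it takes -e, giving *niusae*.

niusae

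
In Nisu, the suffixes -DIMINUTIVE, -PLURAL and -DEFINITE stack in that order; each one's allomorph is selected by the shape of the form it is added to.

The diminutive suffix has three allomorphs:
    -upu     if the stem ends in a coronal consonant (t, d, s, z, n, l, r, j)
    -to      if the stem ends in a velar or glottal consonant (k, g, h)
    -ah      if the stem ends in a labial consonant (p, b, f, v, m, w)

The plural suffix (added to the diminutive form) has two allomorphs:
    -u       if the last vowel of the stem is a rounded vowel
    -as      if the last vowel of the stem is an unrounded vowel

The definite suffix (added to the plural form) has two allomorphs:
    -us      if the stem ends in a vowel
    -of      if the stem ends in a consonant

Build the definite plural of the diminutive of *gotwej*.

*gotwej*: final consonant = /j/, coronal → -upu → *gotwejupu*.
The last vowel of the diminutive form *gotwejupu* is /u/, which is a rounded vowel, so the plural suffix is -u, giving *gotwejupuu*.
The plural form *gotwejupuu* — final sound /u/ (a vowel) → -us → *gotwejupuuus*.

gotwejupuuus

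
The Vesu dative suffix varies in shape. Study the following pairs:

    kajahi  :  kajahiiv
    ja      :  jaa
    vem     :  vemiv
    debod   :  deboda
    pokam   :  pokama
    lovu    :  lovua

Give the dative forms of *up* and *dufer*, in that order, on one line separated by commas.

Looking at the last vowel of each stem: -iv when the last vowel of the stem is a front vowel (*kajahi*, *vem*); -a when the last vowel of the stem is a back vowel (*ja*, *debod*, *pokam*, *lovu*).
*up*: last vowel = /u/, a back vowel → -a → *upa*.
*dufer*: last vowel = /e/, a front vowel → -iv → *duferiv*.

upa, duferiv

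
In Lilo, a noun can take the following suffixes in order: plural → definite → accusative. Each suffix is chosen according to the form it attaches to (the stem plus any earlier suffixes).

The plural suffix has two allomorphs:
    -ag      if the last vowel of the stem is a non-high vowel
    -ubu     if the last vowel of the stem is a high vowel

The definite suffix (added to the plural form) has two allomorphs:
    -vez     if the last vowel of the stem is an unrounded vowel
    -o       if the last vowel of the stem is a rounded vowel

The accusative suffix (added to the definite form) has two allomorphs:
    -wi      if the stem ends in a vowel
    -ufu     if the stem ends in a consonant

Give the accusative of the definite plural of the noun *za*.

*za* — last vowel /a/ (a non-high vowel) → -ag → *zaag*.
The plural form *zaag*: last vowel = /a/, an unrounded vowel → -vez → *zaagvez*.
The final sound of the definite form *zaagvez* is /z/, which is a consonant, so the accusative suffix is -ufu, giving *zaagvezufu*.

zaagvezufu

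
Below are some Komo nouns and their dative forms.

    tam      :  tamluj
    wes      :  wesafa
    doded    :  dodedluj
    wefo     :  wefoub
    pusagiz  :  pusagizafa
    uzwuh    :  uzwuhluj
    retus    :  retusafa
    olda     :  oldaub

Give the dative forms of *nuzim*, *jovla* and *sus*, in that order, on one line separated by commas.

nuzimluj, jovlaub, susafa

The alternation tracks the final sound of the stem — -afa when the stem ends in a sibilant (*wes*, *pusagiz*, *retus*); -luj when the stem ends in a non-sibilant consonant (*tam*, *doded*, *uzwuh*); -ub when the stem ends in a vowel (*wefo*, *olda*).
*nuzim* — final sound /m/ (a non-sibilant consonant) → -luj → *nuzimluj*.
*jovla*: final sound = /a/, a vowel → -ub → *jovlaub*.
The final sound of *sus* is /s/, which is a sibilant, so the suffix is -afa, giving *susafa*.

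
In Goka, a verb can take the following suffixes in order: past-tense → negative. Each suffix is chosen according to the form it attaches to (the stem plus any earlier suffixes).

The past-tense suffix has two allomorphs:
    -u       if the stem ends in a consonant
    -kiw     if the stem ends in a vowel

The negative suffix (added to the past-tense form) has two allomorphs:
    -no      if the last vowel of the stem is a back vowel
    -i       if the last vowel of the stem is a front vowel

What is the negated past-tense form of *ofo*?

ofokiwi

The final sound of *ofo* is /o/, which is a vowel, so the past-tense suffix is -kiw, giving *ofokiw*.
The past-tense form *ofokiw*: last vowel = /i/, a front vowel → -i → *ofokiwi*.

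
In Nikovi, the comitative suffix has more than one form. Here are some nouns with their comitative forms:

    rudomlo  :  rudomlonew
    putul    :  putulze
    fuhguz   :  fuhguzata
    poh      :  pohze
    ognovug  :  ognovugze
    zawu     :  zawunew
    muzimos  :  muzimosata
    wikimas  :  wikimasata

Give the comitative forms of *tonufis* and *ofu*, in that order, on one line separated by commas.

tonufisata, ofunew

The pattern is sibilance of the final sound: -ata when the stem ends in a sibilant (*fuhguz*, *muzimos*, *wikimas*); -ze when the stem ends in a non-sibilant consonant (*putul*, *poh*, *ognovug*); -new when the stem ends in a vowel (*rudomlo*, *zawu*).
*tonufis* — final sound /s/ (a sibilant) → -ata → *tonufisata*.
The final sound of *ofu* is /u/, which is a vowel, so the suffix is -new, giving *ofunew*.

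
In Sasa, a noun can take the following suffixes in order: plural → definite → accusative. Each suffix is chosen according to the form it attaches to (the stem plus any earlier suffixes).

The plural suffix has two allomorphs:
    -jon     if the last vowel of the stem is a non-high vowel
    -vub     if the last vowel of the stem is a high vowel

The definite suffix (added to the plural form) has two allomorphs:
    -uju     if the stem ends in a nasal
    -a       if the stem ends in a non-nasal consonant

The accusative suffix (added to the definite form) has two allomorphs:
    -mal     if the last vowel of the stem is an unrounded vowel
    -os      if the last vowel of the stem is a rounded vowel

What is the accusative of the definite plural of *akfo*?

akfojonujuos

*akfo* — last vowel /o/ (a non-high vowel) → -jon → *akfojon*.
Since the final consonant of the plural form *akfojon* is /n/ (a nasal), it takes -uju, giving *akfojonuju*.
The last vowel of the definite form *akfojonuju* is /u/, which is a rounded vowel, so the accusative suffix is -os, giving *akfojonujuos*.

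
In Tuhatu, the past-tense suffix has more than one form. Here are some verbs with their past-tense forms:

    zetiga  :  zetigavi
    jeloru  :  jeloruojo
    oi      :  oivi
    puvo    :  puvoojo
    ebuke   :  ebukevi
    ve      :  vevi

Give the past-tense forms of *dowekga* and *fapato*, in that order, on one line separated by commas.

dowekgavi, fapatoojo

Looking at the last vowel of each stem: -ojo when the last vowel of the stem is a rounded vowel (*jeloru*, *puvo*); -vi when the last vowel of the stem is an unrounded vowel (*zetiga*, *oi*, *ebuke*, *ve*).
The last vowel of *dowekga* is /a/, which is an unrounded vowel, so the suffix is -vi, giving *dowekgavi*.
The last vowel of *fapato* is /o/, which is a rounded vowel, so the suffix is -ojo, giving *fapatoojo*.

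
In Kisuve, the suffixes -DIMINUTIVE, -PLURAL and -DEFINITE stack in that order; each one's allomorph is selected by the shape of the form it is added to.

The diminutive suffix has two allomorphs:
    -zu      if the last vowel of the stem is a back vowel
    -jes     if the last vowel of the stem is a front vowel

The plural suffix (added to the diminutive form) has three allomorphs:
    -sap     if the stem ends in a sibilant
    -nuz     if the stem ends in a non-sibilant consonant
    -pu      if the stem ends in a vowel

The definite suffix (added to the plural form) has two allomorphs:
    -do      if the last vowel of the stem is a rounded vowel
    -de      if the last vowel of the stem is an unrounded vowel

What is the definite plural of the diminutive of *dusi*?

Since the last vowel of *dusi* is /i/ (a front vowel), it takes -jes, giving *dusijes*.
The final sound of the diminutive form *dusijes* is /s/, which is a sibilant, so the plural suffix is -sap, giving *dusijessap*.
The plural form *dusijessap* — last vowel /a/ (an unrounded vowel) → -de → *dusijessapde*.

dusijessapde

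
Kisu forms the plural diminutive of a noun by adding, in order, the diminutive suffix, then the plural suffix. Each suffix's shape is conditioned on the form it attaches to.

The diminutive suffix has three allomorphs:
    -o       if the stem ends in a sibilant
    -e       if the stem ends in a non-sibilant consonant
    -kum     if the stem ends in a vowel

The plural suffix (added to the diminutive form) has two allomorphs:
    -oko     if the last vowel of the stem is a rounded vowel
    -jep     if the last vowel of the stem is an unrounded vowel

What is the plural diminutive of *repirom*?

repiromejep

Since the final sound of *repirom* is /m/ (a non-sibilant consonant), it takes -e, giving *repirome*.
The diminutive form *repirome* — last vowel /e/ (an unrounded vowel) → -jep → *repiromejep*.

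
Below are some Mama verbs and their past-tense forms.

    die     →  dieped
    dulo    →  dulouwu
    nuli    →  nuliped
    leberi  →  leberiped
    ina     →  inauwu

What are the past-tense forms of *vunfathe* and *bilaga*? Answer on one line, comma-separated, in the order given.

vunfatheped, bilagauwu

The alternation tracks the last vowel of the stem — -ped when the last vowel of the stem is a front vowel (*die*, *nuli*, *leberi*); -uwu when the last vowel of the stem is a back vowel (*dulo*, *ina*).
Since the last vowel of *vunfathe* is /e/ (a front vowel), it takes -ped, giving *vunfatheped*.
Since the last vowel of *bilaga* is /a/ (a back vowel), it takes -uwu, giving *bilagauwu*.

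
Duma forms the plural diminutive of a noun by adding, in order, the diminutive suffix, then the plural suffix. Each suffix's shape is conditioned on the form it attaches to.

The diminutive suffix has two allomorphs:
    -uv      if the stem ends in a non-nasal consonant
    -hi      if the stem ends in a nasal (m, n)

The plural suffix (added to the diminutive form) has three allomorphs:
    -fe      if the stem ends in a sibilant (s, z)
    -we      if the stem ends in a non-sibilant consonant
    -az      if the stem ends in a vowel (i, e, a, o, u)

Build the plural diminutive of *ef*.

Since the final consonant of *ef* is /f/ (non-nasal), it takes -uv, giving *efuv*.
The diminutive form *efuv*: final sound = /v/, a non-sibilant consonant → -we → *efuvwe*.

efuvwe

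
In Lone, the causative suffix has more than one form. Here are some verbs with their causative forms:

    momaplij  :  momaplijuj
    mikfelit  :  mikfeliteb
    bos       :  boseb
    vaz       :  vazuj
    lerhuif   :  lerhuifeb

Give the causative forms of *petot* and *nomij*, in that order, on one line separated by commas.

The alternation tracks the final consonant of the stem — -eb when the stem ends in a voiceless consonant (*mikfelit*, *bos*, *lerhuif*); -uj when the stem ends in a voiced consonant (*momaplij*, *vaz*).
The final consonant of *petot* is /t/, which is voiceless, so the suffix is -eb, giving *petoteb*.
*nomij* — final consonant /j/ (voiced) → -uj → *nomijuj*.

petoteb, nomijuj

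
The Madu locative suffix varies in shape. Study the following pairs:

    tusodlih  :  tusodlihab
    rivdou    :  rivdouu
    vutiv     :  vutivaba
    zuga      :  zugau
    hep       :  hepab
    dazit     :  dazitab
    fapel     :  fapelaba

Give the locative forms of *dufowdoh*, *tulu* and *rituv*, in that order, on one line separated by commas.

dufowdohab, tuluu, rituvaba

The alternation tracks the final sound of the stem — -ab when the stem ends in a voiceless consonant (*tusodlih*, *hep*, *dazit*); -aba when the stem ends in a voiced consonant (*vutiv*, *fapel*); -u when the stem ends in a vowel (*rivdou*, *zuga*).
The final sound of *dufowdoh* is /h/, which is a voiceless consonant, so the suffix is -ab, giving *dufowdohab*.
*tulu* — final sound /u/ (a vowel) → -u → *tuluu*.
The final sound of *rituv* is /v/, which is a voiced consonant, so the suffix is -aba, giving *rituvaba*.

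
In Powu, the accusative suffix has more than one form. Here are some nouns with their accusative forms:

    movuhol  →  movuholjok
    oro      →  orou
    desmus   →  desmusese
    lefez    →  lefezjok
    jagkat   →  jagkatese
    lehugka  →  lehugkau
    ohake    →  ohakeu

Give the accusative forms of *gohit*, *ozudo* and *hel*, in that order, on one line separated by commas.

The pattern is voicing of the final sound: -ese when the stem ends in a voiceless consonant (*desmus*, *jagkat*); -jok when the stem ends in a voiced consonant (*movuhol*, *lefez*); -u when the stem ends in a vowel (*oro*, *lehugka*, *ohake*).
The final sound of *gohit* is /t/, which is a voiceless consonant, so the suffix is -ese, giving *gohitese*.
*ozudo* — final sound /o/ (a vowel) → -u → *ozudou*.
The final sound of *hel* is /l/, which is a voiced consonant, so the suffix is -jok, giving *heljok*.

gohitese, ozudou, heljok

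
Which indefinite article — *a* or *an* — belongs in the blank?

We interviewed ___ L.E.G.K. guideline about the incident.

an

The indefinite article is chosen by the initial *sound* of the following word, not its spelling.
The initialism *L.E.G.K.* is read letter by letter; the first letter, L, is pronounced /ɛl/, which begins with a vowel sound.
So the article is *an*: We interviewed an L.E.G.K. guideline about the incident.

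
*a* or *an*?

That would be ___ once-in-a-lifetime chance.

The indefinite article is chosen by the initial *sound* of the following word, not its spelling.
*once-in-a-lifetime* begins with the sound /wʌ/ (*once* pronounced with initial /w/) — a consonant sound.
So the article is *a*: That would be a once-in-a-lifetime chance.

a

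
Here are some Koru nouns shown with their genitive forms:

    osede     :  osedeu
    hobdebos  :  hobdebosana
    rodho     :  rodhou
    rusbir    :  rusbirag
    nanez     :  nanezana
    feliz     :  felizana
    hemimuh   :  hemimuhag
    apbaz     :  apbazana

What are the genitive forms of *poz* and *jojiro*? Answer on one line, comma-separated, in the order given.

pozana, jojirou

The suffix is conditioned by the final sound: -ana when the stem ends in a sibilant (*hobdebos*, *nanez*, *feliz*, *apbaz*); -ag when the stem ends in a non-sibilant consonant (*rusbir*, *hemimuh*); -u when the stem ends in a vowel (*osede*, *rodho*).
*poz*: final sound = /z/, a sibilant → -ana → *pozana*.
*jojiro* — final sound /o/ (a vowel) → -u → *jojirou*.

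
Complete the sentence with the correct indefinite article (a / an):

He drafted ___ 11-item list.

an

The indefinite article is chosen by the initial *sound* of the following word, not its spelling.
The number *11* is spoken "eleven", beginning with /ɪˈlɛvən/ — a vowel sound.
So the article is *an*: He drafted an 11-item list.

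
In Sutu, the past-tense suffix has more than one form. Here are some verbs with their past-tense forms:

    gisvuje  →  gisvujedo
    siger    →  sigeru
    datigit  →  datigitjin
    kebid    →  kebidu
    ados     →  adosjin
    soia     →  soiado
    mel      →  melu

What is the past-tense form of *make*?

makedo

Looking at the final sound of each stem: -jin when the stem ends in a voiceless consonant (*datigit*, *ados*); -u when the stem ends in a voiced consonant (*siger*, *kebid*, *mel*); -do when the stem ends in a vowel (*gisvuje*, *soia*).
*make* — final sound /e/ (a vowel) → -do → *makedo*.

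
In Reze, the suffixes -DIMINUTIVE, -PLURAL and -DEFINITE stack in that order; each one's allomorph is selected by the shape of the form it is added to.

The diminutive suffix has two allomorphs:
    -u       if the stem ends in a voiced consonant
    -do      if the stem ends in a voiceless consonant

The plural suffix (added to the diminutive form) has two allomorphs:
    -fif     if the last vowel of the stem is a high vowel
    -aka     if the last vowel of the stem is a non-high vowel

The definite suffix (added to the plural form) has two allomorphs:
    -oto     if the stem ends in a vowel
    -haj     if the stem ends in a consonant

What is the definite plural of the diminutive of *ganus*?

The final consonant of *ganus* is /s/, which is voiceless, so the diminutive suffix is -do, giving *ganusdo*.
Since the last vowel of the diminutive form *ganusdo* is /o/ (a non-high vowel), it takes -aka, giving *ganusdoaka*.
The plural form *ganusdoaka* — final sound /a/ (a vowel) → -oto → *ganusdoakaoto*.

ganusdoakaoto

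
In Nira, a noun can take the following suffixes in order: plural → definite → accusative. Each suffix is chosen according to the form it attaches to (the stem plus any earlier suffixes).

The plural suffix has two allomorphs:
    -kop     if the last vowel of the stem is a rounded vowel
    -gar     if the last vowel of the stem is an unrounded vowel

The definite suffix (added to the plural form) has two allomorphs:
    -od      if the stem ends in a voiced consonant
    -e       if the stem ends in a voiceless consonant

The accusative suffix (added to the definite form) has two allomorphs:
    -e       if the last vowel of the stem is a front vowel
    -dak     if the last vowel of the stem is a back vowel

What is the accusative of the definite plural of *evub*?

evubkopee

Since the last vowel of *evub* is /u/ (a rounded vowel), it takes -kop, giving *evubkop*.
The plural form *evubkop*: final consonant = /p/, voiceless → -e → *evubkope*.
The definite form *evubkope*: last vowel = /e/, a front vowel → -e → *evubkopee*.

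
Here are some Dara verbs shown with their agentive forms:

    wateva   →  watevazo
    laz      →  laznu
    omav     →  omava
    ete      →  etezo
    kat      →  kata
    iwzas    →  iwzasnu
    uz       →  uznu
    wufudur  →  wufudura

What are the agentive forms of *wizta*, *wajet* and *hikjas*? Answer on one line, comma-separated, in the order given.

The pattern is sibilance of the final sound: -nu when the stem ends in a sibilant (*laz*, *iwzas*, *uz*); -a when the stem ends in a non-sibilant consonant (*omav*, *kat*, *wufudur*); -zo when the stem ends in a vowel (*wateva*, *ete*).
The final sound of *wizta* is /a/, which is a vowel, so the suffix is -zo, giving *wiztazo*.
*wajet* — final sound /t/ (a non-sibilant consonant) → -a → *wajeta*.
Since the final sound of *hikjas* is /s/ (a sibilant), it takes -nu, giving *hikjasnu*.

wiztazo, wajeta, hikjasnu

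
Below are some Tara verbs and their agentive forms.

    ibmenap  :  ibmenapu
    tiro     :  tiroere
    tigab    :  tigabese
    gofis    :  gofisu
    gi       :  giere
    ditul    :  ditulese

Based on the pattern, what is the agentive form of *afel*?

Looking at the final sound of each stem: -u when the stem ends in a voiceless consonant (*ibmenap*, *gofis*); -ese when the stem ends in a voiced consonant (*tigab*, *ditul*); -ere when the stem ends in a vowel (*tiro*, *gi*).
*afel* — final sound /l/ (a voiced consonant) → -ese → *afelese*.

afelese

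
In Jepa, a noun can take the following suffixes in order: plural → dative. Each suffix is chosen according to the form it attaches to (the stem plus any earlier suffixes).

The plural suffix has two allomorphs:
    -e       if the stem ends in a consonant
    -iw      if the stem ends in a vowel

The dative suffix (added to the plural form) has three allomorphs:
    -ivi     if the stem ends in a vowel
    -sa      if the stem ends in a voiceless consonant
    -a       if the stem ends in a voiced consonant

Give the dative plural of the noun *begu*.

*begu*: final sound = /u/, a vowel → -iw → *beguiw*.
The final sound of the plural form *beguiw* is /w/, which is a voiced consonant, so the dative suffix is -a, giving *beguiwa*.

beguiwa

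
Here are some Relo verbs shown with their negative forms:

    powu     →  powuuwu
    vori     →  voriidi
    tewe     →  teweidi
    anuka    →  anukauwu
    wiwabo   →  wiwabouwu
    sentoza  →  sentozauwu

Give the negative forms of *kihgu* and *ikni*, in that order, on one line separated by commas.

kihguuwu, ikniidi

Looking at the last vowel of each stem: -idi when the last vowel of the stem is a front vowel (*vori*, *tewe*); -uwu when the last vowel of the stem is a back vowel (*powu*, *anuka*, *wiwabo*, *sentoza*).
The last vowel of *kihgu* is /u/, which is a back vowel, so the suffix is -uwu, giving *kihguuwu*.
*ikni* — last vowel /i/ (a front vowel) → -idi → *ikniidi*.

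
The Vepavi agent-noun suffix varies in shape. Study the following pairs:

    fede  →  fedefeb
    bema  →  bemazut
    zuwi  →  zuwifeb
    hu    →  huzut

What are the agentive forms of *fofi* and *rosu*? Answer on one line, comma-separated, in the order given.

The suffix is conditioned by the last vowel: -feb when the last vowel of the stem is a front vowel (*fede*, *zuwi*); -zut when the last vowel of the stem is a back vowel (*bema*, *hu*).
*fofi* — last vowel /i/ (a front vowel) → -feb → *fofifeb*.
*rosu*: last vowel = /u/, a back vowel → -zut → *rosuzut*.

fofifeb, rosuzut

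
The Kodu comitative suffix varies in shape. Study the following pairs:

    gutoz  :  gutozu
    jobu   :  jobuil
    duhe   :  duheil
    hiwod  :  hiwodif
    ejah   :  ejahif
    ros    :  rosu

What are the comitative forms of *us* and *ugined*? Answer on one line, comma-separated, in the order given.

usu, uginedif

Looking at the final sound of each stem: -u when the stem ends in a sibilant (*gutoz*, *ros*); -if when the stem ends in a non-sibilant consonant (*hiwod*, *ejah*); -il when the stem ends in a vowel (*jobu*, *duhe*).
The final sound of *us* is /s/, which is a sibilant, so the suffix is -u, giving *usu*.
*ugined*: final sound = /d/, a non-sibilant consonant → -if → *uginedif*.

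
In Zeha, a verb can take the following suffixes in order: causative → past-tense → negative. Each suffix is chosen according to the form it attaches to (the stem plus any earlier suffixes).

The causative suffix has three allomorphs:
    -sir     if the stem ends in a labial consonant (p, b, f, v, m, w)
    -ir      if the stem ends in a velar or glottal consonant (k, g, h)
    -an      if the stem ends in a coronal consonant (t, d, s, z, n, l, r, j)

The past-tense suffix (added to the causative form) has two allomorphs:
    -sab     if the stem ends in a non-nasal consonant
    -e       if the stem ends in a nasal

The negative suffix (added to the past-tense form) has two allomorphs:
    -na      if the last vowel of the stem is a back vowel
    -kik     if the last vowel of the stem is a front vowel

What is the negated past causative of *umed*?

The final consonant of *umed* is /d/, which is coronal, so the causative suffix is -an, giving *umedan*.
Since the final consonant of the causative form *umedan* is /n/ (a nasal), it takes -e, giving *umedane*.
The past-tense form *umedane*: last vowel = /e/, a front vowel → -kik → *umedanekik*.

umedanekik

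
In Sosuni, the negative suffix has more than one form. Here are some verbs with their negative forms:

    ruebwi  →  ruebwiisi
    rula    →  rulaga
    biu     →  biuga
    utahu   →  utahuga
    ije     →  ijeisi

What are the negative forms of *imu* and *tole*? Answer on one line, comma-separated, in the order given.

imuga, toleisi

Looking at the last vowel of each stem: -isi when the last vowel of the stem is a front vowel (*ruebwi*, *ije*); -ga when the last vowel of the stem is a back vowel (*rula*, *biu*, *utahu*).
*imu* — last vowel /u/ (a back vowel) → -ga → *imuga*.
The last vowel of *tole* is /e/, which is a front vowel, so the suffix is -isi, giving *toleisi*.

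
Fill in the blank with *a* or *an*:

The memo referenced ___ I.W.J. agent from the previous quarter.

an

The indefinite article is chosen by the initial *sound* of the following word, not its spelling.
The initialism *I.W.J.* is read letter by letter; the first letter, I, is pronounced /aɪ/, which begins with a vowel sound.
So the article is *an*: The memo referenced an I.W.J. agent from the previous quarter.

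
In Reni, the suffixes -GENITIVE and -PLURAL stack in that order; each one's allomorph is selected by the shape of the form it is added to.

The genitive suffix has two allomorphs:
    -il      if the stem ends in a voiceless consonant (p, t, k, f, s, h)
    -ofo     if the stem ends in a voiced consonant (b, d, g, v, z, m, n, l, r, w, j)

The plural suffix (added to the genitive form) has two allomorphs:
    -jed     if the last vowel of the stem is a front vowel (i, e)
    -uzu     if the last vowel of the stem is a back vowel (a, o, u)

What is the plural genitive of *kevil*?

kevilofouzu

The final consonant of *kevil* is /l/, which is voiced, so the genitive suffix is -ofo, giving *kevilofo*.
The genitive form *kevilofo* — last vowel /o/ (a back vowel) → -uzu → *kevilofouzu*.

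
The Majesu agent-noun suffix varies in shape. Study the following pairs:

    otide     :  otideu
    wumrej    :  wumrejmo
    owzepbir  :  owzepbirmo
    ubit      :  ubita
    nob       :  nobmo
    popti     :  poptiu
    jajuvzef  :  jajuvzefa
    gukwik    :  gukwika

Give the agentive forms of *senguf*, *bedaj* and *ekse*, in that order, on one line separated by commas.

sengufa, bedajmo, ekseu

The alternation tracks the final sound of the stem — -a when the stem ends in a voiceless consonant (*ubit*, *jajuvzef*, *gukwik*); -mo when the stem ends in a voiced consonant (*wumrej*, *owzepbir*, *nob*); -u when the stem ends in a vowel (*otide*, *popti*).
The final sound of *senguf* is /f/, which is a voiceless consonant, so the suffix is -a, giving *sengufa*.
*bedaj*: final sound = /j/, a voiced consonant → -mo → *bedajmo*.
The final sound of *ekse* is /e/, which is a vowel, so the suffix is -u, giving *ekseu*.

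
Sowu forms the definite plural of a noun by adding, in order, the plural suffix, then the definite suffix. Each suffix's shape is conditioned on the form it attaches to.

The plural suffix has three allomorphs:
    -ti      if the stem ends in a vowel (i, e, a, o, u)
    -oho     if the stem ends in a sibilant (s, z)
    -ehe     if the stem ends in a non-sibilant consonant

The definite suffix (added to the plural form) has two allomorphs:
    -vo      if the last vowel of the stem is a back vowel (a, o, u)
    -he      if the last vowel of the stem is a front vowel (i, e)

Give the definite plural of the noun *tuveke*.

*tuveke* — final sound /e/ (a vowel) → -ti → *tuveketi*.
The plural form *tuveketi*: last vowel = /i/, a front vowel → -he → *tuveketihe*.

tuveketihe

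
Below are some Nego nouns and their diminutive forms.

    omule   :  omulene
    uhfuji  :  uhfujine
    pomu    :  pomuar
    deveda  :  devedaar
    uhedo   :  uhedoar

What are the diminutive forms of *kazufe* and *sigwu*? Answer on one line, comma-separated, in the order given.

The pattern is front/back vowel harmony: -ne when the last vowel of the stem is a front vowel (*omule*, *uhfuji*); -ar when the last vowel of the stem is a back vowel (*pomu*, *deveda*, *uhedo*).
The last vowel of *kazufe* is /e/, which is a front vowel, so the suffix is -ne, giving *kazufene*.
*sigwu*: last vowel = /u/, a back vowel → -ar → *sigwuar*.

kazufene, sigwuar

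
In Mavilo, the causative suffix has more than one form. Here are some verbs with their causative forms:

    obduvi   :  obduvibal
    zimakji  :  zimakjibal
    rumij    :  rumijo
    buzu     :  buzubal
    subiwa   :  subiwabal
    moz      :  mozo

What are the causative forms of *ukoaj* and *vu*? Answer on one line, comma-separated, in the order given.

ukoajo, vubal

The pattern is consonant vs. vowel: -o when the stem ends in a consonant (*rumij*, *moz*); -bal when the stem ends in a vowel (*obduvi*, *zimakji*, *buzu*, *subiwa*).
The final sound of *ukoaj* is /j/, which is a consonant, so the suffix is -o, giving *ukoajo*.
*vu* — final sound /u/ (a vowel) → -bal → *vubal*.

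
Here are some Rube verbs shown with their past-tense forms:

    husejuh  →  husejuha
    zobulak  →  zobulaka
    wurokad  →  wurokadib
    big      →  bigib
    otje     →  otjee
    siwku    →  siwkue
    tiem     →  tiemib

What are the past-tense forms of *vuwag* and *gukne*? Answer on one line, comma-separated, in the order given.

The suffix is conditioned by the final sound: -a when the stem ends in a voiceless consonant (*husejuh*, *zobulak*); -ib when the stem ends in a voiced consonant (*wurokad*, *big*, *tiem*); -e when the stem ends in a vowel (*otje*, *siwku*).
*vuwag* — final sound /g/ (a voiced consonant) → -ib → *vuwagib*.
The final sound of *gukne* is /e/, which is a vowel, so the suffix is -e, giving *guknee*.

vuwagib, guknee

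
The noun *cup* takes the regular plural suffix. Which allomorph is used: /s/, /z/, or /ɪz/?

The stem *cup* ends in a voiceless non-sibilant consonant.
The plural suffix surfaces as /ɪz/ after sibilants, /s/ after other voiceless consonants, and /z/ after other voiced sounds.
So the plural -s on *cup* is pronounced /s/.

/s/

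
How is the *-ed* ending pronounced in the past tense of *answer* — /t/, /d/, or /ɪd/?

The stem *answer* ends in a voiced sound other than /d/.
The -ed suffix is realized as /ɪd/ after /t, d/; as /t/ after other voiceless consonants; and as /d/ after other voiced sounds.
So -ed on *answer* is pronounced /d/.

/d/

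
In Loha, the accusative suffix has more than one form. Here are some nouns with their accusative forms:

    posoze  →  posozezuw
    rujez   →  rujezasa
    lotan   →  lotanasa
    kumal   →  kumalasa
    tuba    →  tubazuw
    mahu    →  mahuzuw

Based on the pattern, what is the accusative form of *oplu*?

opluzuw

The suffix is conditioned by the final sound: -asa when the stem ends in a consonant (*rujez*, *lotan*, *kumal*); -zuw when the stem ends in a vowel (*posoze*, *tuba*, *mahu*).
*oplu* — final sound /u/ (a vowel) → -zuw → *opluzuw*.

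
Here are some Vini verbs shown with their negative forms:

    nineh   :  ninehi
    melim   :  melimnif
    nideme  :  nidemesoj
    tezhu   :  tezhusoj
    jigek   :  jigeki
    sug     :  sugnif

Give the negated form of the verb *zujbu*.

zujbusoj

The alternation tracks the final sound of the stem — -i when the stem ends in a voiceless consonant (*nineh*, *jigek*); -nif when the stem ends in a voiced consonant (*melim*, *sug*); -soj when the stem ends in a vowel (*nideme*, *tezhu*).
*zujbu* — final sound /u/ (a vowel) → -soj → *zujbusoj*.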